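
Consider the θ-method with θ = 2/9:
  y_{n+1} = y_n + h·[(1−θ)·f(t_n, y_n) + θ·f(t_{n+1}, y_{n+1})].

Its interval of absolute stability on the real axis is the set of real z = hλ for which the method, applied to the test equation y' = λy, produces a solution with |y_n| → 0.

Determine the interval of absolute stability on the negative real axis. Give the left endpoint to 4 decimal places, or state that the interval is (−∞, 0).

(-3.6000, 0).

Set f=λy, z=hλ:
  y_{n+1} = y_n + z·[7/9·y_n + 2/9·y_{n+1}] ⇒ (1 − 2/9z)y_{n+1} = (1 + 7/9z)y_n
  R(z) = (1 + 7/9z)/(1 − 2/9z).

Solve |R(x)|<1 on ℝ⁻.
x=-1.28: |R|=0.0035
R=−1: 1+7/9x = −1+2/9x ⇒ -5/9x=2 ⇒ x=2/(-5/9)=-3.6000
Confirm numerically:
  x=-3.568: |R|=0.99008 <1
  x=-2.747: |R|=0.70574 <1
  x=-1.963: |R|=0.36678 <1
  x=-3.933: |R|=1.09872 >1
  x=-3.748: |R|=1.04486 >1
So |R|<1 on (-3.6000, 0).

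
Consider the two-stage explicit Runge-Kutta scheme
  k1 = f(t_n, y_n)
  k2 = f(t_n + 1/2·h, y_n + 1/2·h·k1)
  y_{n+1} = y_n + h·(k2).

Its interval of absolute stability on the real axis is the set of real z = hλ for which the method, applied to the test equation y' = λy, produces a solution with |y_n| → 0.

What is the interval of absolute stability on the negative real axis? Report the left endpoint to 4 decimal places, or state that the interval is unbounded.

(-2.0000, 0).

Set f=λy, z=hλ:
  k1=λy_n ⇒ h·k1=z·y_n;  k2=λ(1+1/2z)y_n ⇒ h·k2=z(1+1/2z)y_n
  y_{n+1}/y_n = 1 + z(1+1/2z) = 1 + z + 1/2z²
  so R(z) = 1 + z + 1/2z².

Need |R(x)|<1, x<0.
x=-0.6: |R|=0.5800
R=1: x+1/2x²=0 ⇒ x=−2=-2.0000; min R=1−1/(4·1/2)=0.5000>−1
Confirm numerically:
  x=-1.661: |R|=0.71846 <1
  x=-1.383: |R|=0.57334 <1
  x=-1.178: |R|=0.51584 <1
  x=-0.866: |R|=0.50898 <1
  x=-2.518: |R|=1.65216 >1
  x=-2.323: |R|=1.37516 >1
  x=-2.235: |R|=1.26261 >1
Stable set (-2.0000, 0).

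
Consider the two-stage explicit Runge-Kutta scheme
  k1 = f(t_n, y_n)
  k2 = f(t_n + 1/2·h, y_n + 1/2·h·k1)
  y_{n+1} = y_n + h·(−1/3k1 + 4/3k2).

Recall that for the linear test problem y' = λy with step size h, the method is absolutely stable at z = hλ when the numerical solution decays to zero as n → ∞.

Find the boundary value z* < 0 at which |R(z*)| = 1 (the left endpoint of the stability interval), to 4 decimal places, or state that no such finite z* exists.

z* = -1.5000.

With y'=λy (z=hλ):
  k1=λy_n ⇒ h·k1=z·y_n;  k2=λ(1+1/2z)y_n ⇒ h·k2=z(1+1/2z)y_n
  y_{n+1}/y_n = 1 − 1/3z + 4/3z(1+1/2z) = 1 + z + 2/3z²
  so R(z) = 1 + z + 2/3z².

Solve |R(x)|<1 on ℝ⁻.
x=-1.4: |R|=0.9067
R=1: x+2/3x²=0 ⇒ x=−3/2=-1.5000; min R=1−1/(4·2/3)=0.6250>−1
Confirm numerically:
  x=-1.337: |R|=0.85471 <1
  x=-1.170: |R|=0.74260 <1
  x=-1.016: |R|=0.67217 <1
  x=-0.751: |R|=0.62500 <1
  x=-2.043: |R|=1.73957 >1
  x=-1.890: |R|=1.49140 >1
  x=-1.565: |R|=1.06782 >1
Interval (-1.5000, 0).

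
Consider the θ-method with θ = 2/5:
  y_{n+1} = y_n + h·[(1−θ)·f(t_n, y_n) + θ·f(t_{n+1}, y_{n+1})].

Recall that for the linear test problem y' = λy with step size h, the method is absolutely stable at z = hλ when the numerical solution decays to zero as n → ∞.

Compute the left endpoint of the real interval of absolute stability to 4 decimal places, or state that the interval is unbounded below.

Test eqn y'=λy, z=hλ:
  y_{n+1} = y_n + z·[3/5·y_n + 2/5·y_{n+1}] ⇒ (1 − 2/5z)y_{n+1} = (1 + 3/5z)y_n
  so R(z) = (1 + 3/5z)/(1 − 2/5z).

Need |R(x)|<1, x<0.
x=-1.5: |R|=0.0625
R=−1: 1+3/5x = −1+2/5x ⇒ -1/5x=2 ⇒ x=2/(-1/5)=-10.0000
Confirm numerically:
  x=-9.022: |R|=0.95756 <1
  x=-7.680: |R|=0.88605 <1
  x=-5.934: |R|=0.75895 <1
  x=-5.123: |R|=0.68011 <1
  x=-10.353: |R|=1.01373 >1
  x=-10.151: |R|=1.00597 >1
  x=-10.056: |R|=1.00223 >1
Stable set (-10.0000, 0).

left endpoint -10.0000.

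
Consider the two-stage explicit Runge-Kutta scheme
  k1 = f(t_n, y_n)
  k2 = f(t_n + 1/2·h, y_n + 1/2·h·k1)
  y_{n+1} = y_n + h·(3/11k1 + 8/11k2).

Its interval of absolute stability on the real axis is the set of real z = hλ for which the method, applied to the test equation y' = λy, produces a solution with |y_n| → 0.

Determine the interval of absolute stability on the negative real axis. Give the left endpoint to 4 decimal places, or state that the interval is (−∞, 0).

(-2.7500, 0).

With y'=λy (z=hλ):
  k1=λy_n ⇒ h·k1=z·y_n;  k2=λ(1+1/2z)y_n ⇒ h·k2=z(1+1/2z)y_n
  y_{n+1}/y_n = 1 + 3/11z + 8/11z(1+1/2z) = 1 + z + 4/11z²
  so R(z) = 1 + z + 4/11z².

Boundary: |R(x)|=1, x<0.
x=-0.37: |R|=0.6798
R=1: x+4/11x²=0 ⇒ x=−11/4=-2.7500; min R=1−1/(4·4/11)=0.3125>−1
Confirm numerically:
  x=-2.348: |R|=0.65677 <1
  x=-1.956: |R|=0.43525 <1
  x=-1.429: |R|=0.31356 <1
  x=-1.353: |R|=0.31268 <1
  x=-3.256: |R|=1.59910 >1
  x=-3.230: |R|=1.56378 >1
  x=-3.075: |R|=1.36341 >1
Stable set (-2.7500, 0).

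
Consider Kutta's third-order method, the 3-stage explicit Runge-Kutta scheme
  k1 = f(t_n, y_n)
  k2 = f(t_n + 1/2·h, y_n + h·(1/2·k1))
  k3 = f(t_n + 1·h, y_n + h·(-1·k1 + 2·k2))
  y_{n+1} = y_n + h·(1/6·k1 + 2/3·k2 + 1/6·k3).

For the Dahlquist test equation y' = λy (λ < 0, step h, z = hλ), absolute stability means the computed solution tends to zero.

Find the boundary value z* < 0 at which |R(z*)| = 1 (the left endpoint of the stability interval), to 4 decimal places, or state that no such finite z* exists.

z* = -2.5127.

Test eqn y'=λy, z=hλ:
  order 3, 3-stage ⇒ R(z)=1+z+z^2/2+z^3/6
  (e.g. R(-1.22)=0.22156, |R|=0.22156)

Find x<0 with |R(x)|<1.
x=-1.22: |R|=0.2216
|R(-2.45)|=0.8998 |R(-2.38)|=0.7947 |R(-0.51)|=0.5979
Bisect:
  x_lo=-2.8765 |R|=1.7062  x_hi=-0.3299 |R|=0.7185
  mid=-1.60321 |R|=0.00485 →hi
  mid=-2.23986 |R|=0.60426 →hi
  mid=-2.55819 |R|=1.07629 →lo
  mid=-2.39902 |R|=0.82256 →hi
  mid=-2.47860 |R|=0.94474 →hi
  mid=-2.51840 |R|=1.00931 →lo
  mid=-2.49850 |R|=0.97673 →hi
  mid=-2.50845 |R|=0.99295 →hi
  mid=-2.51342 |R|=1.00111 →lo
  ...
  [-2.51280,-2.51264] ⇒ x*=-2.5127
Stable set (-2.5127, 0).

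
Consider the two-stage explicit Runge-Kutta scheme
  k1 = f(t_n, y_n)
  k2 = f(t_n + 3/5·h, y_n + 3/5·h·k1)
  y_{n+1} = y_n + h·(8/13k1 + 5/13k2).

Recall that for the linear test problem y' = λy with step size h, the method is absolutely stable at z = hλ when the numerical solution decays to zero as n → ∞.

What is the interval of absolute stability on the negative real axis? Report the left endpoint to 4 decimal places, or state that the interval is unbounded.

Set f=λy, z=hλ:
  k1=λy_n ⇒ h·k1=z·y_n;  k2=λ(1+3/5z)y_n ⇒ h·k2=z(1+3/5z)y_n
  y_{n+1}/y_n = 1 + 8/13z + 5/13z(1+3/5z) = 1 + z + 3/13z²
  ⇒ R(z) = 1 + z + 3/13z².

Boundary: |R(x)|=1, x<0.
x=-0.88: |R|=0.2987
R=1: x+3/13x²=0 ⇒ x=−13/3=-4.3333; min R=1−1/(4·3/13)=-0.0833>−1
Confirm numerically:
  x=-4.262: |R|=0.92984 <1
  x=-4.225: |R|=0.89437 <1
  x=-3.582: |R|=0.37894 <1
  x=-4.736: |R|=1.44008 >1
  x=-4.556: |R|=1.23411 >1
Interval (-4.3333, 0).

z∈(-4.3333,0).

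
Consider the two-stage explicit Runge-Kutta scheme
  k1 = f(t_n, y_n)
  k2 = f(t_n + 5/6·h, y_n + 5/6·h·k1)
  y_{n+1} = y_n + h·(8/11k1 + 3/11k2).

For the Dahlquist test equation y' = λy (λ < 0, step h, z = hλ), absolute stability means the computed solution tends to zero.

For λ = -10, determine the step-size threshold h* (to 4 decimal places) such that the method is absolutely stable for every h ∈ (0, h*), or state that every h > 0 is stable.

(-4.4000,0); λ=-10 ⇒ h* = (22/5)/10 = 0.4400.

With y'=λy (z=hλ):
  k1=λy_n ⇒ h·k1=z·y_n;  k2=λ(1+5/6z)y_n ⇒ h·k2=z(1+5/6z)y_n
  y_{n+1}/y_n = 1 + 8/11z + 3/11z(1+5/6z) = 1 + z + 5/22z²
  so R(z) = 1 + z + 5/22z².

Need |R(x)|<1, x<0.
x=-1.13: |R|=0.1602
R=1: x+5/22x²=0 ⇒ x=−22/5=-4.4000; min R=1−1/(4·5/22)=-0.1000>−1
Confirm numerically:
  x=-4.163: |R|=0.77577 <1
  x=-3.412: |R|=0.23385 <1
  x=-3.350: |R|=0.20057 <1
  x=-1.776: |R|=0.05914 <1
  x=-4.556: |R|=1.16153 >1
  x=-4.544: |R|=1.14871 >1
Interval (-4.4000, 0).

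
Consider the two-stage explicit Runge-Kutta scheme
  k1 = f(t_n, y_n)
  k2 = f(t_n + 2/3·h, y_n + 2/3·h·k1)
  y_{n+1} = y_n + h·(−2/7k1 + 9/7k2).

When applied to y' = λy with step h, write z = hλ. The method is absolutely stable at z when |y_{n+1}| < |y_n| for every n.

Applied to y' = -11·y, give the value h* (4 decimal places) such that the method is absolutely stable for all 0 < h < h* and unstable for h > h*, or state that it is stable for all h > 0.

On y'=λy, z=hλ:
  k1=λy_n ⇒ h·k1=z·y_n;  k2=λ(1+2/3z)y_n ⇒ h·k2=z(1+2/3z)y_n
  y_{n+1}/y_n = 1 − 2/7z + 9/7z(1+2/3z) = 1 + z + 6/7z²
  Hence R(z) = 1 + z + 6/7z².

Find x<0 with |R(x)|<1.
x=-1: |R|=0.8571
R=1: x+6/7x²=0 ⇒ x=−7/6=-1.1667; min R=1−1/(4·6/7)=0.7083>−1
Confirm numerically:
  x=-0.851: |R|=0.76974 <1
  x=-0.706: |R|=0.72123 <1
  x=-0.704: |R|=0.72081 <1
  x=-1.484: |R|=1.40365 >1
  x=-1.422: |R|=1.31121 >1
  x=-1.398: |R|=1.27720 >1
Interval (-1.1667, 0).

(-1.1667,0); λ=-11 ⇒ h* = (7/6)/11 = 0.1061.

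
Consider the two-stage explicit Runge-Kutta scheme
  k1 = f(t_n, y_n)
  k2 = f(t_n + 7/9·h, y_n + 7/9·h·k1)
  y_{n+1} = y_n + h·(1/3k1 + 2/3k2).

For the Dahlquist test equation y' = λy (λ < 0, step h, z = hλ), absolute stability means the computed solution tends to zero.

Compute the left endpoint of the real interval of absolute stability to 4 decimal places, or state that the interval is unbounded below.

z* = -1.9286.

Set f=λy, z=hλ:
  k1=λy_n ⇒ h·k1=z·y_n;  k2=λ(1+7/9z)y_n ⇒ h·k2=z(1+7/9z)y_n
  y_{n+1}/y_n = 1 + 1/3z + 2/3z(1+7/9z) = 1 + z + 14/27z²
  so R(z) = 1 + z + 14/27z².

Find x<0 with |R(x)|<1.
x=-1.03: |R|=0.5201
R=1: x+14/27x²=0 ⇒ x=−27/14=-1.9286; min R=1−1/(4·14/27)=0.5179>−1
Confirm numerically:
  x=-1.579: |R|=0.71379 <1
  x=-1.364: |R|=0.60070 <1
  x=-1.327: |R|=0.58607 <1
  x=-1.237: |R|=0.55642 <1
  x=-2.463: |R|=1.68252 >1
  x=-2.104: |R|=1.19139 >1
So |R|<1 on (-1.9286, 0).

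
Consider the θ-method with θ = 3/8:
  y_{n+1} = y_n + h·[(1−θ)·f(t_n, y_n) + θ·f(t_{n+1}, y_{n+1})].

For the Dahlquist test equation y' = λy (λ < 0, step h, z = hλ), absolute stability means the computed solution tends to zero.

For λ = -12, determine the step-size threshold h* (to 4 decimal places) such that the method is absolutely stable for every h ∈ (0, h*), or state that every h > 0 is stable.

With y'=λy (z=hλ):
  y_{n+1} = y_n + z·[5/8·y_n + 3/8·y_{n+1}] ⇒ (1 − 3/8z)y_{n+1} = (1 + 5/8z)y_n
  so R(z) = (1 + 5/8z)/(1 − 3/8z).

Find x<0 with |R(x)|<1.
x=-0.49: |R|=0.5861
R=−1: 1+5/8x = −1+3/8x ⇒ -1/4x=2 ⇒ x=2/(-1/4)=-8.0000
Confirm numerically:
  x=-5.822: |R|=0.82895 <1
  x=-5.063: |R|=0.74669 <1
  x=-3.586: |R|=0.52937 <1
  x=-8.368: |R|=1.02223 >1
  x=-8.150: |R|=1.00924 >1
  x=-8.066: |R|=1.00410 >1
So |R|<1 on (-8.0000, 0).

(-8.0000,0); λ=-12 ⇒ h* = (8)/12 = 0.6667.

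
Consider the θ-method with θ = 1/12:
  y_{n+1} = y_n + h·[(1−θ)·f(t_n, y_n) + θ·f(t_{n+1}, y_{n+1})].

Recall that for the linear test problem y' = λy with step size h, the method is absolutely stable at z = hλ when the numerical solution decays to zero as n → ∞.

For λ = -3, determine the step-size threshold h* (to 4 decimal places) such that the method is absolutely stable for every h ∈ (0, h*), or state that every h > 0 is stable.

Test eqn y'=λy, z=hλ:
  y_{n+1} = y_n + z·[11/12·y_n + 1/12·y_{n+1}] ⇒ (1 − 1/12z)y_{n+1} = (1 + 11/12z)y_n
  R(z) = (1 + 11/12z)/(1 − 1/12z).

Need |R(x)|<1, x<0.
x=-0.96: |R|=0.1111
R=−1: 1+11/12x = −1+1/12x ⇒ -5/6x=2 ⇒ x=2/(-5/6)=-2.4000
Confirm numerically:
  x=-2.179: |R|=0.84414 <1
  x=-2.124: |R|=0.80459 <1
  x=-1.267: |R|=0.14600 <1
  x=-1.187: |R|=0.08015 <1
  x=-2.995: |R|=1.39680 >1
  x=-2.703: |R|=1.20608 >1
  x=-2.620: |R|=1.15048 >1
Stable set (-2.4000, 0).

(-2.4000,0); λ=-3 ⇒ h* = (12/5)/3 = 0.8000.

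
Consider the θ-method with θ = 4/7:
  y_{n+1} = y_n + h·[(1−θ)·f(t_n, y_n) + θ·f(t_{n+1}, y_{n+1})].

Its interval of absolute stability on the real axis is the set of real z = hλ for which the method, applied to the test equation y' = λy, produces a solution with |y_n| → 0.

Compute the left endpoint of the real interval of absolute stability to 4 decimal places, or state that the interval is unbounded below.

(−∞, 0) — no finite endpoint.

With y'=λy (z=hλ):
  y_{n+1} = y_n + z·[3/7·y_n + 4/7·y_{n+1}] ⇒ (1 − 4/7z)y_{n+1} = (1 + 3/7z)y_n
  ⇒ R(z) = (1 + 3/7z)/(1 − 4/7z).

Need |R(x)|<1, x<0.
x=-1.63: |R|=0.1561
x=-2: |R|=0.0667
x=-10: |R|=0.4894
x=-100: |R|=0.7199
θ=4/7≥1/2 ⇒ |1+3/7x|<|1−4/7x| ∀x<0 ⇒ stable on all of ℝ⁻.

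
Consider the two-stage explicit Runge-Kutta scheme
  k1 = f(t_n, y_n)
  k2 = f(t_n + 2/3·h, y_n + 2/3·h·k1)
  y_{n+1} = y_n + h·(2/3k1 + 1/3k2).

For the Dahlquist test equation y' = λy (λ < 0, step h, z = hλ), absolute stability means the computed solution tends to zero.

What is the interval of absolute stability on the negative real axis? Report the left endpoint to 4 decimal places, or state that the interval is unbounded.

Test eqn y'=λy, z=hλ:
  k1=λy_n ⇒ h·k1=z·y_n;  k2=λ(1+2/3z)y_n ⇒ h·k2=z(1+2/3z)y_n
  y_{n+1}/y_n = 1 + 2/3z + 1/3z(1+2/3z) = 1 + z + 2/9z²
  R(z) = 1 + z + 2/9z².

Boundary: |R(x)|=1, x<0.
x=-1.45: |R|=0.0172
R=1: x+2/9x²=0 ⇒ x=−9/2=-4.5000; min R=1−1/(4·2/9)=-0.1250>−1
Confirm numerically:
  x=-4.307: |R|=0.81528 <1
  x=-4.291: |R|=0.80071 <1
  x=-3.435: |R|=0.18705 <1
  x=-1.839: |R|=0.08746 <1
  x=-4.661: |R|=1.16676 >1
  x=-4.540: |R|=1.04036 >1
  x=-4.537: |R|=1.03730 >1
Interval (-4.5000, 0).

(-4.5000, 0).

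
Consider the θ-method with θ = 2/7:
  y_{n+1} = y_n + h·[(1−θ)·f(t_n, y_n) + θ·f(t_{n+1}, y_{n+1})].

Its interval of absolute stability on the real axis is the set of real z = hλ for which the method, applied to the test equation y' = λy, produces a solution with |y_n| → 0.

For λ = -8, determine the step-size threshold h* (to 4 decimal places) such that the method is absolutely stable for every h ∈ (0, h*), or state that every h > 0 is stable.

Set f=λy, z=hλ:
  y_{n+1} = y_n + z·[5/7·y_n + 2/7·y_{n+1}] ⇒ (1 − 2/7z)y_{n+1} = (1 + 5/7z)y_n
  Hence R(z) = (1 + 5/7z)/(1 − 2/7z).

Need |R(x)|<1, x<0.
x=-0.33: |R|=0.6984
R=−1: 1+5/7x = −1+2/7x ⇒ -3/7x=2 ⇒ x=2/(-3/7)=-4.6667
Confirm numerically:
  x=-4.633: |R|=0.99379 <1
  x=-3.751: |R|=0.81058 <1
  x=-3.265: |R|=0.68921 <1
  x=-2.555: |R|=0.47688 <1
  x=-4.958: |R|=1.05167 >1
  x=-4.956: |R|=1.05132 >1
Stable set (-4.6667, 0).

(-4.6667,0); λ=-8 ⇒ h* = (14/3)/8 = 0.5833.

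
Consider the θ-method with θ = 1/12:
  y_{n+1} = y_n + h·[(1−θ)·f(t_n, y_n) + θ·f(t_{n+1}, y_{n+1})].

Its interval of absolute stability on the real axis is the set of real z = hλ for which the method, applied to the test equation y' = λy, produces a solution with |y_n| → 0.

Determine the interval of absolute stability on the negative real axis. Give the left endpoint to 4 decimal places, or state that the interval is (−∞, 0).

z∈(-2.4000,0).

With y'=λy (z=hλ):
  y_{n+1} = y_n + z·[11/12·y_n + 1/12·y_{n+1}] ⇒ (1 − 1/12z)y_{n+1} = (1 + 11/12z)y_n
  R(z) = (1 + 11/12z)/(1 − 1/12z).

Boundary: |R(x)|=1, x<0.
x=-1.53: |R|=0.3570
R=−1: 1+11/12x = −1+1/12x ⇒ -5/6x=2 ⇒ x=2/(-5/6)=-2.4000
Confirm numerically:
  x=-2.169: |R|=0.83697 <1
  x=-1.572: |R|=0.38992 <1
  x=-1.452: |R|=0.29527 <1
  x=-1.327: |R|=0.19487 <1
  x=-2.910: |R|=1.34205 >1
  x=-2.792: |R|=1.26501 >1
  x=-2.786: |R|=1.26106 >1
Interval (-2.4000, 0).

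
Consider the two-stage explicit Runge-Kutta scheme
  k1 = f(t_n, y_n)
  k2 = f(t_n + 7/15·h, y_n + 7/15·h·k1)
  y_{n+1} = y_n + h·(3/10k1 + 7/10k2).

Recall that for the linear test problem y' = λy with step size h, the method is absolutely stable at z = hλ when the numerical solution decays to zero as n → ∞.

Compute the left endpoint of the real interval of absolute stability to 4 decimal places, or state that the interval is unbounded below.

Set f=λy, z=hλ:
  k1=λy_n ⇒ h·k1=z·y_n;  k2=λ(1+7/15z)y_n ⇒ h·k2=z(1+7/15z)y_n
  y_{n+1}/y_n = 1 + 3/10z + 7/10z(1+7/15z) = 1 + z + 49/150z²
  R(z) = 1 + z + 49/150z².

Find x<0 with |R(x)|<1.
x=-0.84: |R|=0.3905
R=1: x+49/150x²=0 ⇒ x=−150/49=-3.0612; min R=1−1/(4·49/150)=0.2347>−1
Confirm numerically:
  x=-2.148: |R|=0.35921 <1
  x=-1.758: |R|=0.25158 <1
  x=-1.397: |R|=0.24053 <1
  x=-3.611: |R|=1.64851 >1
  x=-3.433: |R|=1.41693 >1
  x=-3.181: |R|=1.12446 >1
Stable set (-3.0612, 0).

left endpoint -3.0612.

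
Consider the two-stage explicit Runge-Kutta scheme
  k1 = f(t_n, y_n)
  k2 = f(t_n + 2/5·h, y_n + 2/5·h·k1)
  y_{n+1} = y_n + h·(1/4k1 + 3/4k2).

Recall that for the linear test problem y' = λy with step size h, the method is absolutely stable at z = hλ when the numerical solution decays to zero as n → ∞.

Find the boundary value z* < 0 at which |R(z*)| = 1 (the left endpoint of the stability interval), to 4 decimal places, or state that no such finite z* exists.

z* = -3.3333.

Set f=λy, z=hλ:
  k1=λy_n ⇒ h·k1=z·y_n;  k2=λ(1+2/5z)y_n ⇒ h·k2=z(1+2/5z)y_n
  y_{n+1}/y_n = 1 + 1/4z + 3/4z(1+2/5z) = 1 + z + 3/10z²
  R(z) = 1 + z + 3/10z².

Boundary: |R(x)|=1, x<0.
x=-0.59: |R|=0.5144
R=1: x+3/10x²=0 ⇒ x=−10/3=-3.3333; min R=1−1/(4·3/10)=0.1667>−1
Confirm numerically:
  x=-2.637: |R|=0.44913 <1
  x=-2.384: |R|=0.32104 <1
  x=-1.362: |R|=0.19451 <1
  x=-3.806: |R|=1.53969 >1
  x=-3.583: |R|=1.26837 >1
So |R|<1 on (-3.3333, 0).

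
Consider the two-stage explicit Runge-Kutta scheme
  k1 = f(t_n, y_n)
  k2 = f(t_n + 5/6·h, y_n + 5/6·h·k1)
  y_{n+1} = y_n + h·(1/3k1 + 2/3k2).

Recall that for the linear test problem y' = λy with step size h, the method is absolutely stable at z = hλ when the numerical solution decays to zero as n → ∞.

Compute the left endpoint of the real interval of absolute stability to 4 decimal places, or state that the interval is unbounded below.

z* = -1.8000.

Test eqn y'=λy, z=hλ:
  k1=λy_n ⇒ h·k1=z·y_n;  k2=λ(1+5/6z)y_n ⇒ h·k2=z(1+5/6z)y_n
  y_{n+1}/y_n = 1 + 1/3z + 2/3z(1+5/6z) = 1 + z + 5/9z²
  so R(z) = 1 + z + 5/9z².

Boundary: |R(x)|=1, x<0.
x=-0.96: |R|=0.5520
R=1: x+5/9x²=0 ⇒ x=−9/5=-1.8000; min R=1−1/(4·5/9)=0.5500>−1
Confirm numerically:
  x=-1.418: |R|=0.69907 <1
  x=-1.412: |R|=0.69564 <1
  x=-1.043: |R|=0.56136 <1
  x=-2.345: |R|=1.71001 >1
  x=-1.944: |R|=1.15552 >1
Stable set (-1.8000, 0).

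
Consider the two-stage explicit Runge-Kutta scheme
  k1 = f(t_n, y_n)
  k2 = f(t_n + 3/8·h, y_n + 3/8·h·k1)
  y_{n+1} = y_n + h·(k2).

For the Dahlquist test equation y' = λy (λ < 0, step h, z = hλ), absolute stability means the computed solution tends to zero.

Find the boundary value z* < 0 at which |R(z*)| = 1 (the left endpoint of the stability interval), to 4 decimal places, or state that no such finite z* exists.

Test eqn y'=λy, z=hλ:
  k1=λy_n ⇒ h·k1=z·y_n;  k2=λ(1+3/8z)y_n ⇒ h·k2=z(1+3/8z)y_n
  y_{n+1}/y_n = 1 + z(1+3/8z) = 1 + z + 3/8z²
  so R(z) = 1 + z + 3/8z².

Boundary: |R(x)|=1, x<0.
x=-0.49: |R|=0.6000
R=1: x+3/8x²=0 ⇒ x=−8/3=-2.6667; min R=1−1/(4·3/8)=0.3333>−1
Confirm numerically:
  x=-2.258: |R|=0.65396 <1
  x=-2.206: |R|=0.61891 <1
  x=-1.880: |R|=0.44540 <1
  x=-3.110: |R|=1.51704 >1
  x=-2.990: |R|=1.36254 >1
  x=-2.738: |R|=1.07324 >1
Stable set (-2.6667, 0).

z* = -2.6667.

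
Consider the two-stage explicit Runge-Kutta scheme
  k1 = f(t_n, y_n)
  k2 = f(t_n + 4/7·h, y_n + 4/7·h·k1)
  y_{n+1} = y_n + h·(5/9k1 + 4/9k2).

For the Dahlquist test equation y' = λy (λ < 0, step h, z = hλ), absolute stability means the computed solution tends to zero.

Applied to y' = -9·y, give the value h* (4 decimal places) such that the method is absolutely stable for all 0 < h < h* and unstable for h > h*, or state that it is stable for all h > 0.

(-3.9375,0); λ=-9 ⇒ h* = (63/16)/9 = 0.4375.

Set f=λy, z=hλ:
  k1=λy_n ⇒ h·k1=z·y_n;  k2=λ(1+4/7z)y_n ⇒ h·k2=z(1+4/7z)y_n
  y_{n+1}/y_n = 1 + 5/9z + 4/9z(1+4/7z) = 1 + z + 16/63z²
  R(z) = 1 + z + 16/63z².

Find x<0 with |R(x)|<1.
x=-0.43: |R|=0.6170
R=1: x+16/63x²=0 ⇒ x=−63/16=-3.9375; min R=1−1/(4·16/63)=0.0156>−1
Confirm numerically:
  x=-3.765: |R|=0.83506 <1
  x=-3.570: |R|=0.66680 <1
  x=-2.530: |R|=0.09563 <1
  x=-4.278: |R|=1.36995 >1
  x=-4.195: |R|=1.27434 >1
  x=-4.078: |R|=1.14551 >1
Interval (-3.9375, 0).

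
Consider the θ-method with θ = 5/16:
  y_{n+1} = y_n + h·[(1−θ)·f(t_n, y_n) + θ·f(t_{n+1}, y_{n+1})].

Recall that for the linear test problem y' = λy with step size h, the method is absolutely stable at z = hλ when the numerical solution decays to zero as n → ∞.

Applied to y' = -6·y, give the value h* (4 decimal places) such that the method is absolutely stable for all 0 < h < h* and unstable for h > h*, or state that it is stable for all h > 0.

Set f=λy, z=hλ:
  y_{n+1} = y_n + z·[11/16·y_n + 5/16·y_{n+1}] ⇒ (1 − 5/16z)y_{n+1} = (1 + 11/16z)y_n
  R(z) = (1 + 11/16z)/(1 − 5/16z).

Need |R(x)|<1, x<0.
x=-0.76: |R|=0.3859
R=−1: 1+11/16x = −1+5/16x ⇒ -3/8x=2 ⇒ x=2/(-3/8)=-5.3333
Confirm numerically:
  x=-4.386: |R|=0.85015 <1
  x=-4.359: |R|=0.84532 <1
  x=-4.003: |R|=0.77837 <1
  x=-3.849: |R|=0.74731 <1
  x=-5.571: |R|=1.03252 >1
  x=-5.566: |R|=1.03185 >1
So |R|<1 on (-5.3333, 0).

(-5.3333,0); λ=-6 ⇒ h* = (16/3)/6 = 0.8889.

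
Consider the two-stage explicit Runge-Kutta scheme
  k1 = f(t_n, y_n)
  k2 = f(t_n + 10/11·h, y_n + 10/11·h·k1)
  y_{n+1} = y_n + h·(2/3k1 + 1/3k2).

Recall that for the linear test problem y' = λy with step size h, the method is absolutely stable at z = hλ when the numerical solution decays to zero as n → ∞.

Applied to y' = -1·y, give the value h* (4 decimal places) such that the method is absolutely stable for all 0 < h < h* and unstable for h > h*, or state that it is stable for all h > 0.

With y'=λy (z=hλ):
  k1=λy_n ⇒ h·k1=z·y_n;  k2=λ(1+10/11z)y_n ⇒ h·k2=z(1+10/11z)y_n
  y_{n+1}/y_n = 1 + 2/3z + 1/3z(1+10/11z) = 1 + z + 10/33z²
  ⇒ R(z) = 1 + z + 10/33z².

Need |R(x)|<1, x<0.
x=-1.3: |R|=0.2121
R=1: x+10/33x²=0 ⇒ x=−33/10=-3.3000; min R=1−1/(4·10/33)=0.1750>−1
Confirm numerically:
  x=-3.194: |R|=0.89740 <1
  x=-1.938: |R|=0.20013 <1
  x=-1.871: |R|=0.18980 <1
  x=-1.684: |R|=0.17535 <1
  x=-3.833: |R|=1.61909 >1
  x=-3.769: |R|=1.53565 >1
So |R|<1 on (-3.3000, 0).

(-3.3000,0); λ=-1 ⇒ h* = (33/10)/1 = 3.3000.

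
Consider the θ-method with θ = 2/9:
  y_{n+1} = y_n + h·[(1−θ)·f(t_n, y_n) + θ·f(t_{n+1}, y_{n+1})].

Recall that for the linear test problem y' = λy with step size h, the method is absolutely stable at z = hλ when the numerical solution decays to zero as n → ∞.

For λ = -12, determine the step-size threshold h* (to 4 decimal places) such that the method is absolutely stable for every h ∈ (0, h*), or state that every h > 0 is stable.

With y'=λy (z=hλ):
  y_{n+1} = y_n + z·[7/9·y_n + 2/9·y_{n+1}] ⇒ (1 − 2/9z)y_{n+1} = (1 + 7/9z)y_n
  ⇒ R(z) = (1 + 7/9z)/(1 − 2/9z).

Solve |R(x)|<1 on ℝ⁻.
x=-0.3: |R|=0.7188
R=−1: 1+7/9x = −1+2/9x ⇒ -5/9x=2 ⇒ x=2/(-5/9)=-3.6000
Confirm numerically:
  x=-3.565: |R|=0.98915 <1
  x=-2.889: |R|=0.75944 <1
  x=-2.410: |R|=0.56946 <1
  x=-1.754: |R|=0.26207 <1
  x=-4.149: |R|=1.15869 >1
  x=-3.857: |R|=1.07688 >1
Stable set (-3.6000, 0).

(-3.6000,0); λ=-12 ⇒ h* = (18/5)/12 = 0.3000.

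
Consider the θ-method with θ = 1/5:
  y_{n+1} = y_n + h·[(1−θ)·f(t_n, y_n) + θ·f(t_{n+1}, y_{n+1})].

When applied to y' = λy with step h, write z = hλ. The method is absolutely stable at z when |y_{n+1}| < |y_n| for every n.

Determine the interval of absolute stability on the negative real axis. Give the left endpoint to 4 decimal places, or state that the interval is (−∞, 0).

z∈(-3.3333,0).

With y'=λy (z=hλ):
  y_{n+1} = y_n + z·[4/5·y_n + 1/5·y_{n+1}] ⇒ (1 − 1/5z)y_{n+1} = (1 + 4/5z)y_n
  so R(z) = (1 + 4/5z)/(1 − 1/5z).

Need |R(x)|<1, x<0.
x=-1.32: |R|=0.0443
R=−1: 1+4/5x = −1+1/5x ⇒ -3/5x=2 ⇒ x=2/(-3/5)=-3.3333
Confirm numerically:
  x=-2.965: |R|=0.86127 <1
  x=-2.336: |R|=0.59215 <1
  x=-2.147: |R|=0.50203 <1
  x=-1.779: |R|=0.31214 <1
  x=-3.896: |R|=1.18975 >1
  x=-3.838: |R|=1.17131 >1
  x=-3.820: |R|=1.16553 >1
So |R|<1 on (-3.3333, 0).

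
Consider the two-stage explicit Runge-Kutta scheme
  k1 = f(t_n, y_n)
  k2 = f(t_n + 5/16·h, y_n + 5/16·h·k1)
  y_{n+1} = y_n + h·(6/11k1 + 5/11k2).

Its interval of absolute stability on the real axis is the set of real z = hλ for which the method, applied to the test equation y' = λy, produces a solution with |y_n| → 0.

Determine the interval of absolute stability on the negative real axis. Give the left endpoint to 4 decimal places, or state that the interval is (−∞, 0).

(-7.0400, 0).

On y'=λy, z=hλ:
  k1=λy_n ⇒ h·k1=z·y_n;  k2=λ(1+5/16z)y_n ⇒ h·k2=z(1+5/16z)y_n
  y_{n+1}/y_n = 1 + 6/11z + 5/11z(1+5/16z) = 1 + z + 25/176z²
  so R(z) = 1 + z + 25/176z².

Need |R(x)|<1, x<0.
x=-1.8: |R|=0.3398
R=1: x+25/176x²=0 ⇒ x=−176/25=-7.0400; min R=1−1/(4·25/176)=-0.7600>−1
Confirm numerically:
  x=-6.986: |R|=0.94641 <1
  x=-6.849: |R|=0.81418 <1
  x=-6.060: |R|=0.15642 <1
  x=-3.505: |R|=0.75997 <1
  x=-7.384: |R|=1.36081 >1
  x=-7.111: |R|=1.07172 >1
Interval (-7.0400, 0).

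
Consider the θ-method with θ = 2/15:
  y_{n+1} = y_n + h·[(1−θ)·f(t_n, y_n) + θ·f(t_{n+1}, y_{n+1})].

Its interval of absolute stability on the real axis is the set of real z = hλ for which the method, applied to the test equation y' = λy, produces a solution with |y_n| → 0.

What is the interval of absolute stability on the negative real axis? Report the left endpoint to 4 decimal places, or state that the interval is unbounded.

Test eqn y'=λy, z=hλ:
  y_{n+1} = y_n + z·[13/15·y_n + 2/15·y_{n+1}] ⇒ (1 − 2/15z)y_{n+1} = (1 + 13/15z)y_n
  ⇒ R(z) = (1 + 13/15z)/(1 − 2/15z).

Boundary: |R(x)|=1, x<0.
x=-1.8: |R|=0.4516
R=−1: 1+13/15x = −1+2/15x ⇒ -11/15x=2 ⇒ x=2/(-11/15)=-2.7273
Confirm numerically:
  x=-1.959: |R|=0.55328 <1
  x=-1.916: |R|=0.52613 <1
  x=-1.691: |R|=0.37988 <1
  x=-3.277: |R|=1.28055 >1
  x=-2.790: |R|=1.03353 >1
  x=-2.763: |R|=1.01915 >1
Stable set (-2.7273, 0).

z∈(-2.7273,0).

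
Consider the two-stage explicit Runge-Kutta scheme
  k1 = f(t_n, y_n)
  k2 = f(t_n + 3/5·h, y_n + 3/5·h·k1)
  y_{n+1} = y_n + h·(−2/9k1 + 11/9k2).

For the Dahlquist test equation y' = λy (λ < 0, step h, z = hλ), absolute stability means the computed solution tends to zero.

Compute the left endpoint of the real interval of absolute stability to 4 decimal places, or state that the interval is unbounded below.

Test eqn y'=λy, z=hλ:
  k1=λy_n ⇒ h·k1=z·y_n;  k2=λ(1+3/5z)y_n ⇒ h·k2=z(1+3/5z)y_n
  y_{n+1}/y_n = 1 − 2/9z + 11/9z(1+3/5z) = 1 + z + 11/15z²
  ⇒ R(z) = 1 + z + 11/15z².

Solve |R(x)|<1 on ℝ⁻.
x=-1.34: |R|=0.9768
R=1: x+11/15x²=0 ⇒ x=−15/11=-1.3636; min R=1−1/(4·11/15)=0.6591>−1
Confirm numerically:
  x=-1.321: |R|=0.95870 <1
  x=-1.113: |R|=0.79543 <1
  x=-0.700: |R|=0.65933 <1
  x=-1.883: |R|=1.71717 >1
  x=-1.392: |R|=1.02895 >1
Interval (-1.3636, 0).

left endpoint -1.3636.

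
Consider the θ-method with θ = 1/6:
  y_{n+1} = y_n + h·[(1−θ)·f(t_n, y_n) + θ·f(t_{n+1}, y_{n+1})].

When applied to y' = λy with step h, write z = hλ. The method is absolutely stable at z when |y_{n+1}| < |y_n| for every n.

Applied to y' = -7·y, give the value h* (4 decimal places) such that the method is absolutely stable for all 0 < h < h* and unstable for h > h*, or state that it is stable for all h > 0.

(-3.0000,0); λ=-7 ⇒ h* = (3)/7 = 0.4286.

With y'=λy (z=hλ):
  y_{n+1} = y_n + z·[5/6·y_n + 1/6·y_{n+1}] ⇒ (1 − 1/6z)y_{n+1} = (1 + 5/6z)y_n
  R(z) = (1 + 5/6z)/(1 − 1/6z).

Find x<0 with |R(x)|<1.
x=-1.1: |R|=0.0704
R=−1: 1+5/6x = −1+1/6x ⇒ -2/3x=2 ⇒ x=2/(-2/3)=-3.0000
Confirm numerically:
  x=-2.138: |R|=0.57631 <1
  x=-1.942: |R|=0.46714 <1
  x=-1.867: |R|=0.42392 <1
  x=-1.384: |R|=0.12459 <1
  x=-3.564: |R|=1.23588 >1
  x=-3.434: |R|=1.18402 >1
  x=-3.030: |R|=1.01329 >1
So |R|<1 on (-3.0000, 0).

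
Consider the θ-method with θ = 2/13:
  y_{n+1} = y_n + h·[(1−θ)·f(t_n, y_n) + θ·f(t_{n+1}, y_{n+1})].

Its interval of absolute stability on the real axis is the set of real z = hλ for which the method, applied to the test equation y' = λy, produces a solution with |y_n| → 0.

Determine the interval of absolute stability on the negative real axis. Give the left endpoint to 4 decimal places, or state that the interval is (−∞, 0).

z∈(-2.8889,0).

With y'=λy (z=hλ):
  y_{n+1} = y_n + z·[11/13·y_n + 2/13·y_{n+1}] ⇒ (1 − 2/13z)y_{n+1} = (1 + 11/13z)y_n
  ⇒ R(z) = (1 + 11/13z)/(1 − 2/13z).

Find x<0 with |R(x)|<1.
x=-1.09: |R|=0.0665
R=−1: 1+11/13x = −1+2/13x ⇒ -9/13x=2 ⇒ x=2/(-9/13)=-2.8889
Confirm numerically:
  x=-2.034: |R|=0.54921 <1
  x=-1.924: |R|=0.48457 <1
  x=-1.736: |R|=0.37008 <1
  x=-3.467: |R|=1.26101 >1
  x=-3.339: |R|=1.20586 >1
Interval (-2.8889, 0).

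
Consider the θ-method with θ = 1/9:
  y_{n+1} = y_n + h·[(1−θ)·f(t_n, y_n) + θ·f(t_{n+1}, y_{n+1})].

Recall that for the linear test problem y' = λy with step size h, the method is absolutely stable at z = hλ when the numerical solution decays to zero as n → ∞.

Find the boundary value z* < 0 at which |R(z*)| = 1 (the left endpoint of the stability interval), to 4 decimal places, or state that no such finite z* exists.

On y'=λy, z=hλ:
  y_{n+1} = y_n + z·[8/9·y_n + 1/9·y_{n+1}] ⇒ (1 − 1/9z)y_{n+1} = (1 + 8/9z)y_n
  R(z) = (1 + 8/9z)/(1 − 1/9z).

Need |R(x)|<1, x<0.
x=-0.38: |R|=0.6354
R=−1: 1+8/9x = −1+1/9x ⇒ -7/9x=2 ⇒ x=2/(-7/9)=-2.5714
Confirm numerically:
  x=-2.396: |R|=0.89224 <1
  x=-2.209: |R|=0.77366 <1
  x=-1.115: |R|=0.00791 <1
  x=-2.822: |R|=1.14837 >1
  x=-2.809: |R|=1.14082 >1
Stable set (-2.5714, 0).

left endpoint -2.5714.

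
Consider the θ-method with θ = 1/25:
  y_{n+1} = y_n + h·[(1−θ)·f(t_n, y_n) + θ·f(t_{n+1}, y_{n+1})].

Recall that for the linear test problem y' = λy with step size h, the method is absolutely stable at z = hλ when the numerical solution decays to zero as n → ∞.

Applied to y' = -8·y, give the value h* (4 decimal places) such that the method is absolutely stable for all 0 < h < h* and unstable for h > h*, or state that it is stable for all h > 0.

Test eqn y'=λy, z=hλ:
  y_{n+1} = y_n + z·[24/25·y_n + 1/25·y_{n+1}] ⇒ (1 − 1/25z)y_{n+1} = (1 + 24/25z)y_n
  ⇒ R(z) = (1 + 24/25z)/(1 − 1/25z).

Solve |R(x)|<1 on ℝ⁻.
x=-1.72: |R|=0.6093
R=−1: 1+24/25x = −1+1/25x ⇒ -23/25x=2 ⇒ x=2/(-23/25)=-2.1739
Confirm numerically:
  x=-2.133: |R|=0.96532 <1
  x=-1.994: |R|=0.84671 <1
  x=-1.792: |R|=0.67214 <1
  x=-1.386: |R|=0.31320 <1
  x=-2.730: |R|=1.46123 >1
  x=-2.299: |R|=1.10539 >1
So |R|<1 on (-2.1739, 0).

(-2.1739,0); λ=-8 ⇒ h* = (50/23)/8 = 0.2717.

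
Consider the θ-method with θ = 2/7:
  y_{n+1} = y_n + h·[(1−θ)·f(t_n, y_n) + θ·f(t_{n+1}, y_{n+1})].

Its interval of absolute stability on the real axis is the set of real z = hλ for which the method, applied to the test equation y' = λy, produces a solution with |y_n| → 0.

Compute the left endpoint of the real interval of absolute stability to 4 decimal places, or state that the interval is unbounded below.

Test eqn y'=λy, z=hλ:
  y_{n+1} = y_n + z·[5/7·y_n + 2/7·y_{n+1}] ⇒ (1 − 2/7z)y_{n+1} = (1 + 5/7z)y_n
  R(z) = (1 + 5/7z)/(1 − 2/7z).

Need |R(x)|<1, x<0.
x=-1.19: |R|=0.1119
R=−1: 1+5/7x = −1+2/7x ⇒ -3/7x=2 ⇒ x=2/(-3/7)=-4.6667
Confirm numerically:
  x=-4.445: |R|=0.95815 <1
  x=-4.146: |R|=0.89786 <1
  x=-3.810: |R|=0.82421 <1
  x=-2.815: |R|=0.56017 <1
  x=-4.863: |R|=1.03521 >1
  x=-4.803: |R|=1.02463 >1
Interval (-4.6667, 0).

left endpoint -4.6667.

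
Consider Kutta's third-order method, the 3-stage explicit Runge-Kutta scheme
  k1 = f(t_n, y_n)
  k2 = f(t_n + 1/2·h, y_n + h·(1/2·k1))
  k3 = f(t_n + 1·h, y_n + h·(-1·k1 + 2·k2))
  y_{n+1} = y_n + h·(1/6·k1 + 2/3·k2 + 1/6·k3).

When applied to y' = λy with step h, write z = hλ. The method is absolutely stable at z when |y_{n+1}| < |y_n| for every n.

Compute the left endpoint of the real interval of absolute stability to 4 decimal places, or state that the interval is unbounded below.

With y'=λy (z=hλ):
  order 3, 3-stage ⇒ R(z)=1+z+z^2/2+z^3/6
  (e.g. R(-0.99)=0.33833, |R|=0.33833)

Boundary: |R(x)|=1, x<0.
x=-0.99: |R|=0.3383
|R(-2.06)|=0.3952 |R(-1.52)|=0.0499 |R(-1.44)|=0.0991
Bisect:
  x_lo=-3.2004 |R|=2.5426  x_hi=-0.2025 |R|=0.8166
  mid=-1.70146 |R|=0.07492 →hi
  mid=-2.45094 |R|=0.90123 →hi
  mid=-2.82568 |R|=1.59370 →lo
  mid=-2.63831 |R|=1.21871 →lo
  mid=-2.54463 |R|=1.05319 →lo
  mid=-2.49778 |R|=0.97557 →hi
  mid=-2.52120 |R|=1.01396 →lo
  mid=-2.50949 |R|=0.99466 →hi
  mid=-2.51535 |R|=1.00429 →lo
  ...
  [-2.51279,-2.51260] ⇒ x*=-2.5127
Interval (-2.5127, 0).

z* = -2.5127.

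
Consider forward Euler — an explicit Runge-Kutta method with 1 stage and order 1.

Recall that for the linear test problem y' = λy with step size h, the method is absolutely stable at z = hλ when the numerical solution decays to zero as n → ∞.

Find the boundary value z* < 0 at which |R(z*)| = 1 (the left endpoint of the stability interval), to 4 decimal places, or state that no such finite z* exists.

left endpoint -2.0000.

Test eqn y'=λy, z=hλ:
  order 1, 1-stage ⇒ R(z)=1+z
  (e.g. R(-0.92)=0.08000, |R|=0.08000)

Boundary: |R(x)|=1, x<0.
x=-0.92: |R|=0.0800
|R(-2.1)|=1.1000 |R(-2.03)|=1.0300 |R(-1.65)|=0.6500
Bisect:
  x_lo=-2.5312 |R|=1.5312  x_hi=-0.1684 |R|=0.8316
  mid=-1.34977 |R|=0.34977 →hi
  mid=-1.94046 |R|=0.94046 →hi
  mid=-2.23581 |R|=1.23581 →lo
  mid=-2.08813 |R|=1.08813 →lo
  mid=-2.01430 |R|=1.01430 →lo
  mid=-1.97738 |R|=0.97738 →hi
  mid=-1.99584 |R|=0.99584 →hi
  mid=-2.00507 |R|=1.00507 →lo
  mid=-2.00045 |R|=1.00045 →lo
  mid=-1.99815 |R|=0.99815 →hi
  ...
  [-2.00002,-1.99988] ⇒ x*=-2.0000
Stable set (-2.0000, 0).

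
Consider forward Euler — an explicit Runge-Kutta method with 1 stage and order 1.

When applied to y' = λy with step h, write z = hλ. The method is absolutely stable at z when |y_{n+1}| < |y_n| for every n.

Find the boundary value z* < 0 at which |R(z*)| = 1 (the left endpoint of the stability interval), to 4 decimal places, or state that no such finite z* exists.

left endpoint -2.0000.

Set f=λy, z=hλ:
  order 1, 1-stage ⇒ R(z)=1+z
  (e.g. R(-1.38)=-0.38000, |R|=0.38000)

Boundary: |R(x)|=1, x<0.
x=-1.38: |R|=0.3800
|R(-2.06)|=1.0600 |R(-1.44)|=0.4400 |R(-0.66)|=0.3400
Bisect:
  x_lo=-2.4864 |R|=1.4864  x_hi=-0.2967 |R|=0.7033
  mid=-1.39152 |R|=0.39152 →hi
  mid=-1.93894 |R|=0.93894 →hi
  mid=-2.21265 |R|=1.21265 →lo
  mid=-2.07580 |R|=1.07580 →lo
  mid=-2.00737 |R|=1.00737 →lo
  mid=-1.97315 |R|=0.97315 →hi
  mid=-1.99026 |R|=0.99026 →hi
  mid=-1.99881 |R|=0.99881 →hi
  ...
  [-2.00002,-1.99988] ⇒ x*=-2.0000
Interval (-2.0000, 0).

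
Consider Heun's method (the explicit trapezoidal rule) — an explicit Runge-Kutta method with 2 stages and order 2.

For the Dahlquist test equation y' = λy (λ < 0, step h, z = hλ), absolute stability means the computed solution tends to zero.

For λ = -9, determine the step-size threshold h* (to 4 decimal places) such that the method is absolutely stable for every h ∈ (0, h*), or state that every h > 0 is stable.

(-2.0000,0); λ=-9 ⇒ h* = 0.2222.

Test eqn y'=λy, z=hλ:
  order 2, 2-stage ⇒ R(z)=1+z+z^2/2
  (e.g. R(-1.79)=0.81205, |R|=0.81205)

Boundary: |R(x)|=1, x<0.
x=-1.79: |R|=0.8121
|R(-1.11)|=0.5060 |R(-1.01)|=0.5000 |R(-0.79)|=0.5221
Bisect:
  x_lo=-2.5136 |R|=1.6455  x_hi=-0.1661 |R|=0.8477
  mid=-1.33982 |R|=0.55774 →hi
  mid=-1.92670 |R|=0.92939 →hi
  mid=-2.22014 |R|=1.24437 →lo
  mid=-2.07342 |R|=1.07612 →lo
  mid=-2.00006 |R|=1.00006 →lo
  mid=-1.96338 |R|=0.96405 →hi
  mid=-1.98172 |R|=0.98189 →hi
  mid=-1.99089 |R|=0.99093 →hi
  mid=-1.99548 |R|=0.99549 →hi
  ...
  [-2.00006,-1.99992] ⇒ x*=-2.0000
Interval (-2.0000, 0).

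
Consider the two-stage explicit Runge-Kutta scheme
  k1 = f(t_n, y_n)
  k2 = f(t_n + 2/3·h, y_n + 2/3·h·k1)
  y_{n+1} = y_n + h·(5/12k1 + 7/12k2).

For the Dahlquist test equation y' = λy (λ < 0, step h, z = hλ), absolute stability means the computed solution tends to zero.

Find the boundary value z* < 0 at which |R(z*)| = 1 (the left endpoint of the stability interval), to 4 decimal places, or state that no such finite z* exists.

z* = -2.5714.

On y'=λy, z=hλ:
  k1=λy_n ⇒ h·k1=z·y_n;  k2=λ(1+2/3z)y_n ⇒ h·k2=z(1+2/3z)y_n
  y_{n+1}/y_n = 1 + 5/12z + 7/12z(1+2/3z) = 1 + z + 7/18z²
  so R(z) = 1 + z + 7/18z².

Boundary: |R(x)|=1, x<0.
x=-0.41: |R|=0.6554
R=1: x+7/18x²=0 ⇒ x=−18/7=-2.5714; min R=1−1/(4·7/18)=0.3571>−1
Confirm numerically:
  x=-2.185: |R|=0.67164 <1
  x=-1.079: |R|=0.37376 <1
  x=-1.072: |R|=0.37490 <1
  x=-1.067: |R|=0.37575 <1
  x=-2.899: |R|=1.36930 >1
  x=-2.719: |R|=1.15604 >1
  x=-2.684: |R|=1.11750 >1
So |R|<1 on (-2.5714, 0).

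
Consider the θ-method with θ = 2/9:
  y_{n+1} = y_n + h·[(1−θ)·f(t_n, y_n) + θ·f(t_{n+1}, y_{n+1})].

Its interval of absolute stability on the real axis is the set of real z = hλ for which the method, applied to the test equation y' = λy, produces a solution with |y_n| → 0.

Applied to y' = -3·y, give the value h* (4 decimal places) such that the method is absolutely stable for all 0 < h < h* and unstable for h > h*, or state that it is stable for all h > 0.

With y'=λy (z=hλ):
  y_{n+1} = y_n + z·[7/9·y_n + 2/9·y_{n+1}] ⇒ (1 − 2/9z)y_{n+1} = (1 + 7/9z)y_n
  R(z) = (1 + 7/9z)/(1 − 2/9z).

Boundary: |R(x)|=1, x<0.
x=-1.65: |R|=0.2073
R=−1: 1+7/9x = −1+2/9x ⇒ -5/9x=2 ⇒ x=2/(-5/9)=-3.6000
Confirm numerically:
  x=-2.837: |R|=0.74002 <1
  x=-2.649: |R|=0.66744 <1
  x=-1.653: |R|=0.20892 <1
  x=-3.960: |R|=1.10638 >1
  x=-3.659: |R|=1.01808 >1
So |R|<1 on (-3.6000, 0).

(-3.6000,0); λ=-3 ⇒ h* = (18/5)/3 = 1.2000.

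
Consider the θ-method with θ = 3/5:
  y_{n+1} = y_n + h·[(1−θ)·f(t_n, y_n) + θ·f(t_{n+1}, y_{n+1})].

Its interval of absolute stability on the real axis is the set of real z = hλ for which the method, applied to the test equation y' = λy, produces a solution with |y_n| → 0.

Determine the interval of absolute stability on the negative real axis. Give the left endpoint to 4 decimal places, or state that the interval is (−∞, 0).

unbounded; (−∞, 0).

Test eqn y'=λy, z=hλ:
  y_{n+1} = y_n + z·[2/5·y_n + 3/5·y_{n+1}] ⇒ (1 − 3/5z)y_{n+1} = (1 + 2/5z)y_n
  R(z) = (1 + 2/5z)/(1 − 3/5z).

Boundary: |R(x)|=1, x<0.
x=-0.59: |R|=0.5643
x=-2: |R|=0.0909
x=-10: |R|=0.4286
x=-100: |R|=0.6393
θ=3/5≥1/2 ⇒ |1+2/5x|<|1−3/5x| ∀x<0 ⇒ stable on all of ℝ⁻.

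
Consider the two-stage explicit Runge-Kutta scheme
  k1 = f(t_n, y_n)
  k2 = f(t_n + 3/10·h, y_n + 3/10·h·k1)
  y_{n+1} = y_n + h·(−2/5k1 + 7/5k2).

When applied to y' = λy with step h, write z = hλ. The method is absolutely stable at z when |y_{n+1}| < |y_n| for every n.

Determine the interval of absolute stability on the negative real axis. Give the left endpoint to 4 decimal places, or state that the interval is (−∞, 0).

z∈(-2.3810,0).

On y'=λy, z=hλ:
  k1=λy_n ⇒ h·k1=z·y_n;  k2=λ(1+3/10z)y_n ⇒ h·k2=z(1+3/10z)y_n
  y_{n+1}/y_n = 1 − 2/5z + 7/5z(1+3/10z) = 1 + z + 21/50z²
  so R(z) = 1 + z + 21/50z².

Find x<0 with |R(x)|<1.
x=-0.38: |R|=0.6806
R=1: x+21/50x²=0 ⇒ x=−50/21=-2.3810; min R=1−1/(4·21/50)=0.4048>−1
Confirm numerically:
  x=-1.667: |R|=0.50013 <1
  x=-1.457: |R|=0.43460 <1
  x=-1.360: |R|=0.41683 <1
  x=-2.808: |R|=1.50364 >1
  x=-2.642: |R|=1.28967 >1
Interval (-2.3810, 0).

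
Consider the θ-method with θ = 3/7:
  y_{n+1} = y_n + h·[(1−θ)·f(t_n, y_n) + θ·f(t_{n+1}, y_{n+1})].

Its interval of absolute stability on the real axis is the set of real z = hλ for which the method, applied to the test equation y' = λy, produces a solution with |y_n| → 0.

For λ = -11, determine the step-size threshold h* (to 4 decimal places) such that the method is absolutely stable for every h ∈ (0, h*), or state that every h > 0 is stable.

Set f=λy, z=hλ:
  y_{n+1} = y_n + z·[4/7·y_n + 3/7·y_{n+1}] ⇒ (1 − 3/7z)y_{n+1} = (1 + 4/7z)y_n
  Hence R(z) = (1 + 4/7z)/(1 − 3/7z).

Find x<0 with |R(x)|<1.
x=-1.47: |R|=0.0982
R=−1: 1+4/7x = −1+3/7x ⇒ -1/7x=2 ⇒ x=2/(-1/7)=-14.0000
Confirm numerically:
  x=-13.515: |R|=0.98980 <1
  x=-11.086: |R|=0.92762 <1
  x=-6.367: |R|=0.70756 <1
  x=-14.488: |R|=1.00967 >1
  x=-14.061: |R|=1.00124 >1
Interval (-14.0000, 0).

(-14.0000,0); λ=-11 ⇒ h* = (14)/11 = 1.2727.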